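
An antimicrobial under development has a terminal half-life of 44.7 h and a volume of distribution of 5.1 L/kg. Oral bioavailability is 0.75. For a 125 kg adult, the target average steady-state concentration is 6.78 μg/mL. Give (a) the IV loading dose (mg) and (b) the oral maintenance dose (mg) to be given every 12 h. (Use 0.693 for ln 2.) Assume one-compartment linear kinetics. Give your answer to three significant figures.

(a) 4320 mg; (b) 1070 mg

Total Vd = 5.1 × 125 = 637.5 L
LD = Vd × C = 637.5 × 6.78 = 4322 mg
CL = 0.693 × Vd / t½ = 0.693 × 637.5 / 44.7 = 9.883 L/h
D = CL × Css × τ / F = 9.883 × 6.78 × 12 / 0.75 = 1072 mg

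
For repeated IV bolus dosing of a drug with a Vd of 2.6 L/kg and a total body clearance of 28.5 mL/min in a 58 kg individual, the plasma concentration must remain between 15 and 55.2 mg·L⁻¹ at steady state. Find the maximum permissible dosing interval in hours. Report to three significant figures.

Total Vd = 2.6 × 58 = 150.8 L
CL = 28.5 mL/min × 60/1000 = 1.710 L/h
k = CL / Vd = 1.710 / 150.8 = 0.01134 h⁻¹
Between IV bolus doses, concentration decays as C = C₀·e^(−kτ), so C_peak/C_trough = e^(kτ).
τ_max = ln(C_peak/C_trough) / k = ln(55.2/15) / 0.01134 = 1.303 / 0.01134 = 114.9 h

115 h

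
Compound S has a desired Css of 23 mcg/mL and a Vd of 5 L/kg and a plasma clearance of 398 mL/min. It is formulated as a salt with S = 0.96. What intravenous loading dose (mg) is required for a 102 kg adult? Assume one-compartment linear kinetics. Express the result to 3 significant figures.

12200 mg

Vd(total) = 102 kg × 5 L/kg = 510.0 L
LD = Vd × C / S = 510.0 × 23.00 / 0.96 = 12220 mg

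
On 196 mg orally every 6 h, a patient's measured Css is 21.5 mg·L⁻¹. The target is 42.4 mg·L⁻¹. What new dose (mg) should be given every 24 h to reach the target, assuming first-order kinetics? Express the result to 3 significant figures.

1550 mg

With linear kinetics, Css is proportional to dose rate (D/τ) at fixed clearance.
D₂ = D₁ × (Css,target / Css,current) × (τ₂/τ₁) = 196 × (42.4/21.5) × (24/6) = 1546 mg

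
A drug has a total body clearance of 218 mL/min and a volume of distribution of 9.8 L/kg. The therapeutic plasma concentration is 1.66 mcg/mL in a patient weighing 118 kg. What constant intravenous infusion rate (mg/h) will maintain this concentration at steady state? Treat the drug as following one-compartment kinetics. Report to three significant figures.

Convert clearance: 218 mL/min × 60 min/h ÷ 1000 mL/L = 13.08 L/h
Vd does not affect the maintenance rate; only clearance governs steady-state input.
Infusion rate = CL · Css = 13.08 L/h × 1.66 mg/L = 21.71 mg/h

21.7 mg/h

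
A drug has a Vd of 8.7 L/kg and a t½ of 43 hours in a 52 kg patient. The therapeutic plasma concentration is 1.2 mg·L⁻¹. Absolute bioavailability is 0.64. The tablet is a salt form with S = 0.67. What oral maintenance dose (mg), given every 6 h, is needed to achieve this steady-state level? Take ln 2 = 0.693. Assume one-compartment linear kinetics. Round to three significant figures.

Vd(total) = 52 kg × 8.7 L/kg = 452.4 L
CL = 0.693 × Vd / t½ = 0.693 × 452.4 / 43 = 7.291 L/h
D = CL × Css × τ / F / S = 7.291 × 1.2 × 6 / 0.64 / 0.67 = 122.4 mg

122 mg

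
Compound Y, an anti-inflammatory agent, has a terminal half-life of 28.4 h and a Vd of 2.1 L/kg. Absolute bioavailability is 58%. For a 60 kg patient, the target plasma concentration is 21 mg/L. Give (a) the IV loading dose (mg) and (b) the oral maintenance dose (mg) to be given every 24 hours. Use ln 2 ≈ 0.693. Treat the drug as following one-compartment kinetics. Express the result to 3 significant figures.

Vd(total) = 60 kg × 2.1 L/kg = 126.0 L
LD = Vd × C = 126.0 × 21 = 2646 mg
CL = 0.693 × Vd / t½ = 0.693 × 126.0 / 28.4 = 3.075 L/h
D = CL × Css × τ / F = 3.075 × 21 × 24 / 0.58 = 2672 mg

(a) 2650 mg; (b) 2670 mg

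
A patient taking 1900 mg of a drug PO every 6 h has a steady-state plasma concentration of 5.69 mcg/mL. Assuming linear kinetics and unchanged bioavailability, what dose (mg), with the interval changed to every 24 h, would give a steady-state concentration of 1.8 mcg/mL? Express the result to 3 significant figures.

2400 mg

For first-order elimination, Css ∝ F·D/(CL·τ); F and CL are unchanged, so Css ∝ D/τ.
D₂ = D₁ × (Css,target / Css,current) × (τ₂/τ₁) = 1900 × (1.8/5.69) × (24/6) = 2404 mg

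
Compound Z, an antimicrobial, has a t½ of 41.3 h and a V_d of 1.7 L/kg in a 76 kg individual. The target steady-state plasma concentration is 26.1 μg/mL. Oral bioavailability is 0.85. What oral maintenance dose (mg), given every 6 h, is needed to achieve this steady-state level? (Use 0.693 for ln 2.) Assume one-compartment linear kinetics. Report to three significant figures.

Vd = 1.7 L/kg × 76 kg = 129.2 L
CL = ln 2 · Vd / t½ = 0.693 × 129.2 / 41.3 = 2.168 L/h
D = CL × Css × τ / F = 2.168 × 26.1 × 6 / 0.85 = 399.4 mg

399 mg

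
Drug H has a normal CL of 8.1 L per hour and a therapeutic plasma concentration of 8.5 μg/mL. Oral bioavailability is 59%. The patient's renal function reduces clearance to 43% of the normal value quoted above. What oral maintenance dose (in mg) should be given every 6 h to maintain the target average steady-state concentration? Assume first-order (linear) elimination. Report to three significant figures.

301 mg

Patient clearance = 0.43 × 8.100 = 3.483 L/h
D = CL × Css × τ / F = 3.483 × 8.5 × 6 / 0.59 = 301.1 mg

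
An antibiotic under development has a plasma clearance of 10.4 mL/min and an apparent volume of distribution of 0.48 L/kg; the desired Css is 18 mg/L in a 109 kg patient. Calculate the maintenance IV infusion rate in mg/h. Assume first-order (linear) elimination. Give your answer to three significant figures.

CL = 10.4 mL/min × 60/1000 = 0.6240 L/h
R₀ = 0.6240 × 18 = 11.23 mg/h

11.2 mg/h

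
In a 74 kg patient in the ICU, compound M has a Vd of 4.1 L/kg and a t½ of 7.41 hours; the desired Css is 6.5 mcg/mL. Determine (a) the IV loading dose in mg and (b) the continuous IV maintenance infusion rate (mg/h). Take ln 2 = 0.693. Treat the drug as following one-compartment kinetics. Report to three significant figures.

Total Vd = 4.1 × 74 = 303.4 L
LD = Vd × C = 303.4 × 6.5 = 1972 mg
CL = 0.693 × Vd / t½ = 0.693 × 303.4 / 7.41 = 28.37 L/h
Infusion rate = CL × Css = 28.37 × 6.5 = 184.4 mg/h

(a) 1970 mg; (b) 184 mg/h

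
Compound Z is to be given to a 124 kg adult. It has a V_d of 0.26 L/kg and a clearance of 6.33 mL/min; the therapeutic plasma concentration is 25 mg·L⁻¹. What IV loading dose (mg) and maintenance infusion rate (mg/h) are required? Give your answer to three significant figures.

Vd = 0.26 L/kg × 124 kg = 32.24 L
Loading dose = Vd × C = 32.24 × 25 = 806.0 mg
CL = 6.33 mL/min = 6.33 × 0.06 = 0.3798 L/h
Maintenance: replace elimination → rate = CL × Css = 0.3798 × 25 = 9.495 mg/h

(a) 806 mg; (b) 9.50 mg/h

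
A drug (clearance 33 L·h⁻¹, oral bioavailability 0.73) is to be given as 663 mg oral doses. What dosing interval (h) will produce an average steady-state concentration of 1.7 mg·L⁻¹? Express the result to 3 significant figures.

F·D/τ = CL·Css → τ = F·D / (CL·Css).
τ = 0.73 × 663 / (33 × 1.7) = 8.627 h

8.63 h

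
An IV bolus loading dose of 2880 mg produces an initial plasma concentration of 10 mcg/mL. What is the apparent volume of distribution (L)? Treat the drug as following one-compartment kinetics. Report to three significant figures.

Immediately after an IV bolus, C₀ = Dose / Vd, so Vd = Dose / C₀.
Vd = 2880 / 10 = 288.0 L

288 L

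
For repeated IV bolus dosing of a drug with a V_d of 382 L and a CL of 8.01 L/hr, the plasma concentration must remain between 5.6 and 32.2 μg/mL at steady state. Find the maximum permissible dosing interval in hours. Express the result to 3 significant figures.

k = CL / Vd = 8.010 / 382.0 = 0.02097 h⁻¹
Between IV bolus doses, concentration decays as C = C₀·e^(−kτ), so C_peak/C_trough = e^(kτ).
τ_max = ln(C_peak/C_trough) / k = ln(32.2/5.6) / 0.02097 = 1.749 / 0.02097 = 83.40 h

83.4 h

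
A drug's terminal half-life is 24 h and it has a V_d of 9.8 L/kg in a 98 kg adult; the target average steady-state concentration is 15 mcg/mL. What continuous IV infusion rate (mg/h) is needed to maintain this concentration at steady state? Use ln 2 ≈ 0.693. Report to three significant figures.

416 mg/h

Total Vd = 9.8 × 98 = 960.4 L
k = 0.693/24 = 0.02888 h⁻¹, so CL = k·Vd = 0.02888 × 960.4 = 27.74 L/h
Infusion rate = CL × Css = 27.74 × 15 = 416.1 mg/h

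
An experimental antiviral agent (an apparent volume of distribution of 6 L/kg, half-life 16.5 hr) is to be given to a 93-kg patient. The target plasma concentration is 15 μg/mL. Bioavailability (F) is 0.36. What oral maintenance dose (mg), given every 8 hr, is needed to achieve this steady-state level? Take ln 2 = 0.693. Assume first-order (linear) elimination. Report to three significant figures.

Vd(total) = 93 kg × 6 L/kg = 558.0 L
CL = 0.693 × Vd / t½ = 0.693 × 558.0 / 16.5 = 23.44 L/h
D = CL × Css × τ / F = 23.44 × 15 × 8 / 0.36 = 7813 mg

7810 mg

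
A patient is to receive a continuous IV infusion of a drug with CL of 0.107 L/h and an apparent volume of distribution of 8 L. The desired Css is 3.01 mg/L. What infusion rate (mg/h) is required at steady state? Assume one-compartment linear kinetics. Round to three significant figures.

0.322 mg/h

Vd does not affect the maintenance rate; only clearance governs steady-state input.
Rate = CL × Css = 0.1070 × 3.01 = 0.3221 mg/h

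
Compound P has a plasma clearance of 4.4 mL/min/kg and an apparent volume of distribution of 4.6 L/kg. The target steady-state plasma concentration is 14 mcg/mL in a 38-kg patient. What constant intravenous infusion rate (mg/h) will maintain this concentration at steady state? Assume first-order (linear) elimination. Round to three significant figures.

CL = 4.4 mL/min/kg × 38 kg = 167.2 mL/min = 167.2 × 60/1000 = 10.03 L/h
Rate = CL × Css = 10.03 × 14 = 140.4 mg/h

140 mg/h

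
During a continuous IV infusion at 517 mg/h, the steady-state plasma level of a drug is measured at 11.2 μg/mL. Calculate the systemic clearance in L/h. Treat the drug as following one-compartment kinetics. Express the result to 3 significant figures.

At steady state, infusion rate = CL × Css, so CL = rate / Css.
CL = 517 / 11.2 = 46.16 L/h

46.2 L/h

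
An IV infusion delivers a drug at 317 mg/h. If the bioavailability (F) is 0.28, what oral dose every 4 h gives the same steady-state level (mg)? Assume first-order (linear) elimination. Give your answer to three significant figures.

4530 mg

To maintain the same Css, the systemic dosing rate must be unchanged: F·D/τ = infusion rate.
D = rate × τ / F = 317 × 4 / 0.28 = 4529 mg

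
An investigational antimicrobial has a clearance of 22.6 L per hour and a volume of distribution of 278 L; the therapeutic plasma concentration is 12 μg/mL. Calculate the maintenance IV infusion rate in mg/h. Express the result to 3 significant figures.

271 mg/h

Infusion rate = CL · Css = 22.60 L/h × 12 mg/L = 271.2 mg/h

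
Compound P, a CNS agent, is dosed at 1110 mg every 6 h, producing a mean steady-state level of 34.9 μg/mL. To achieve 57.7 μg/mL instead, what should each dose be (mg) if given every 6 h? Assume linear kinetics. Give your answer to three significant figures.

With linear kinetics, Css is proportional to dose rate (D/τ) at fixed clearance.
D₂ = D₁ × (Css,target / Css,current) = 1110 × 57.7/34.9 = 1835 mg

1840 mg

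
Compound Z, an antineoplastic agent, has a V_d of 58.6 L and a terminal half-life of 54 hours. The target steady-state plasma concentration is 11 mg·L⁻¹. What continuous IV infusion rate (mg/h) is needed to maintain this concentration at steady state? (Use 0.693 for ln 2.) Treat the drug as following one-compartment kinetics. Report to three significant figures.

8.27 mg/h

CL = ln 2 · Vd / t½ = 0.693 × 58.60 / 54 = 0.7520 L/h
Infusion rate = CL × Css = 0.7520 × 11 = 8.272 mg/h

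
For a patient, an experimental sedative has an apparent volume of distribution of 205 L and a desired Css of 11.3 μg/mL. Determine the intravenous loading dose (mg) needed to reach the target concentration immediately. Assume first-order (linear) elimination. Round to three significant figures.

The loading dose fills Vd to the target concentration.
LD = Vd × C = 205.0 × 11.30 = 2317 mg

2320 mg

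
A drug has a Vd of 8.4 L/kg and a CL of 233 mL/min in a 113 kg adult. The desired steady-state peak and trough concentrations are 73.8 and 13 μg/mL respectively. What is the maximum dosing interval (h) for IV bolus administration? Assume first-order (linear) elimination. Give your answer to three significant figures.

118 h

Vd = 8.4 L/kg × 113 kg = 949.2 L
CL = 233 mL/min × 60/1000 = 13.98 L/h
k = CL / Vd = 13.98 / 949.2 = 0.01473 h⁻¹
Between IV bolus doses, concentration decays as C = C₀·e^(−kτ), so C_peak/C_trough = e^(kτ).
τ_max = ln(C_peak/C_trough) / k = ln(73.8/13) / 0.01473 = 1.736 / 0.01473 = 117.9 h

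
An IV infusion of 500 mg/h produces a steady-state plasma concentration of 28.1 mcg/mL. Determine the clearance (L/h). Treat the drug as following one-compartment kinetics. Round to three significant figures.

At steady state, infusion rate = CL × Css, so CL = rate / Css.
CL = 500 / 28.1 = 17.79 L/h

17.8 L/h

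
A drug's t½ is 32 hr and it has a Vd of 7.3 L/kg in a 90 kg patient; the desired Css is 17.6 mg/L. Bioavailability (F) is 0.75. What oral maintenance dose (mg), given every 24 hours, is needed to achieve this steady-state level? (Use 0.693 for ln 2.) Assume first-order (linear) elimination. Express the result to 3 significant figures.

8010 mg

Total Vd = 7.3 × 90 = 657.0 L
CL = 0.693 × Vd / t½ = 0.693 × 657.0 / 32 = 14.23 L/h
D = CL × Css × τ / F = 14.23 × 17.6 × 24 / 0.75 = 8014 mg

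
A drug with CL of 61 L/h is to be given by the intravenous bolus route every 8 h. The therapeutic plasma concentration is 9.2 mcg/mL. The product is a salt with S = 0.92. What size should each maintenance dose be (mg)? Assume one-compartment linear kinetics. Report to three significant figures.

4880 mg

D = CL × Css × τ / S = 61.00 × 9.2 × 8 / 0.92 = 4880 mg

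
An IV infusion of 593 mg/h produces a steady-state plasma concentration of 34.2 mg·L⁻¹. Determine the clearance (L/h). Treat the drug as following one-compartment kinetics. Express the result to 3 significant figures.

At steady state, infusion rate = CL × Css, so CL = rate / Css.
CL = 593 / 34.2 = 17.34 L/h

17.3 L/h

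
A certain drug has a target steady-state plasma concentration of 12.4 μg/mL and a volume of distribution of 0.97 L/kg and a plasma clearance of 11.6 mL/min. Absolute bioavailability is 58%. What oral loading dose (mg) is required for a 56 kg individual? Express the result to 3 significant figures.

Vd(total) = 56 kg × 0.97 L/kg = 54.32 L
The loading dose fills Vd to the target concentration.
LD = Vd × C / F = 54.32 × 12.40 / 0.58 = 1161 mg

1160 mg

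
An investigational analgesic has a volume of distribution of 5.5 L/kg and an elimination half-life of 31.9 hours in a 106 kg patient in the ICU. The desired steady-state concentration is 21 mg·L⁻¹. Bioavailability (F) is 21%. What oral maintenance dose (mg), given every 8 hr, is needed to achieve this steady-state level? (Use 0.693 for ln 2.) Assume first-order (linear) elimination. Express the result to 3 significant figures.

Vd = 5.5 L/kg × 106 kg = 583.0 L
CL = ln 2 · Vd / t½ = 0.693 × 583.0 / 31.9 = 12.67 L/h
D = CL × Css × τ / F = 12.67 × 21 × 8 / 0.21 = 10140 mg

10100 mg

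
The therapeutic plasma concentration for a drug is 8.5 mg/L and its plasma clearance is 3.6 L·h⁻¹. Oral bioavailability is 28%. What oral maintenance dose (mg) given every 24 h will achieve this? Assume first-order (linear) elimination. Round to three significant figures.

2620 mg

D = CL × Css × τ / F = 3.600 × 8.5 × 24 / 0.28 = 2623 mg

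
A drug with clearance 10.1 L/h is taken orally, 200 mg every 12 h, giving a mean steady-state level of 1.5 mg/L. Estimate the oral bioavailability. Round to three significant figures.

F·D/τ = CL·Css at steady state → F = CL·Css·τ / D.
F = 10.1 × 1.5 × 12 / 200 = 0.909

0.909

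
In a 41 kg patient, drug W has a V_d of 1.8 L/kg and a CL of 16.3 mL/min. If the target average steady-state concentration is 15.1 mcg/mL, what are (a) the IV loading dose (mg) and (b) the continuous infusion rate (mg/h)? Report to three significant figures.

Vd(total) = 41 kg × 1.8 L/kg = 73.80 L
Loading: fill Vd to C_target → 73.80 L × 15.1 mg/L = 1114 mg
CL = 16.3 mL/min × 60/1000 = 0.9780 L/h
Maintenance infusion rate = CL × Css = 0.9780 × 15.1 = 14.77 mg/h

(a) 1110 mg; (b) 14.8 mg/h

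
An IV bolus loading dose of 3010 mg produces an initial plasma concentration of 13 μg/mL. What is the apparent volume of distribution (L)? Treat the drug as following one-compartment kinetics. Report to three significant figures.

232 L

Immediately after an IV bolus, C₀ = Dose / Vd, so Vd = Dose / C₀.
Vd = 3010 / 13 = 231.5 L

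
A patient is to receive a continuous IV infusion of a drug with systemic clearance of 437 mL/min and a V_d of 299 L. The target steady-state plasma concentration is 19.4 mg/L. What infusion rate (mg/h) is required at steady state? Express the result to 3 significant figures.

509 mg/h

Convert clearance: 437 mL/min × 60 min/h ÷ 1000 mL/L = 26.22 L/h
R₀ = 26.22 × 19.4 = 508.7 mg/h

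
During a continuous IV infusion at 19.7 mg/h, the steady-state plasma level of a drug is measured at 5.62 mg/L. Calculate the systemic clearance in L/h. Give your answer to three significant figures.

3.51 L/h

At steady state, infusion rate = CL × Css, so CL = rate / Css.
CL = 19.7 / 5.62 = 3.505 L/h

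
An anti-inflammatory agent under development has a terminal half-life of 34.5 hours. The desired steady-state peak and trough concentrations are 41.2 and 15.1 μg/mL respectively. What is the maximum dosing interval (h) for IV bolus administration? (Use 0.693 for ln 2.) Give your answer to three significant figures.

k = 0.693 / t½ = 0.693 / 34.5 = 0.02009 h⁻¹
Between IV bolus doses, concentration decays as C = C₀·e^(−kτ), so C_peak/C_trough = e^(kτ).
τ_max = ln(C_peak/C_trough) / k = ln(41.2/15.1) / 0.02009 = 1.004 / 0.02009 = 49.98 h

50.0 h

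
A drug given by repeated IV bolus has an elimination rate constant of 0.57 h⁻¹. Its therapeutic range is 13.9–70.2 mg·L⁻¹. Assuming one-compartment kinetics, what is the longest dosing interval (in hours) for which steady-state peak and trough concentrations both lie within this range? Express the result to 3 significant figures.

Between IV bolus doses, concentration decays as C = C₀·e^(−kτ), so C_peak/C_trough = e^(kτ).
τ_max = ln(C_peak/C_trough) / k = ln(70.2/13.9) / 0.5700 = 1.619 / 0.5700 = 2.840 h

2.84 h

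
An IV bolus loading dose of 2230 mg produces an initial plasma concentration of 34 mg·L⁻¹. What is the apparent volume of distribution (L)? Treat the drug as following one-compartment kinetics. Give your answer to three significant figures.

Immediately after an IV bolus, C₀ = Dose / Vd, so Vd = Dose / C₀.
Vd = 2230 / 34 = 65.59 L

65.6 L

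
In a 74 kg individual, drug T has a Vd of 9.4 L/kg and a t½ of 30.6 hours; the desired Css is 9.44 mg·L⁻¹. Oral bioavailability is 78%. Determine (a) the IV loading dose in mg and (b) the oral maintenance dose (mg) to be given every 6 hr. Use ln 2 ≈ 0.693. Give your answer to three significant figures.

(a) 6570 mg; (b) 1140 mg

Vd(total) = 74 kg × 9.4 L/kg = 695.6 L
LD = Vd × C = 695.6 × 9.44 = 6566 mg
CL = 0.693 × Vd / t½ = 0.693 × 695.6 / 30.6 = 15.75 L/h
D = CL × Css × τ / F = 15.75 × 9.44 × 6 / 0.78 = 1144 mg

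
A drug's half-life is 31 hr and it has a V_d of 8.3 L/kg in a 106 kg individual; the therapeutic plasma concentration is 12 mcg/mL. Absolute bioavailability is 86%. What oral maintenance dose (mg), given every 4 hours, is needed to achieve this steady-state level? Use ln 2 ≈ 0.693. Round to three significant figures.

1100 mg

Vd(total) = 106 kg × 8.3 L/kg = 879.8 L
k = 0.693/31 = 0.02235 h⁻¹, so CL = k·Vd = 0.02235 × 879.8 = 19.66 L/h
D = CL × Css × τ / F = 19.66 × 12 × 4 / 0.86 = 1097 mg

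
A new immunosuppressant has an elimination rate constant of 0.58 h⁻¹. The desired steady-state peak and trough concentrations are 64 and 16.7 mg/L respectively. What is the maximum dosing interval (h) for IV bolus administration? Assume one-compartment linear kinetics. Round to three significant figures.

2.32 h

Between IV bolus doses, concentration decays as C = C₀·e^(−kτ), so C_peak/C_trough = e^(kτ).
τ_max = ln(C_peak/C_trough) / k = ln(64/16.7) / 0.5800 = 1.343 / 0.5800 = 2.316 h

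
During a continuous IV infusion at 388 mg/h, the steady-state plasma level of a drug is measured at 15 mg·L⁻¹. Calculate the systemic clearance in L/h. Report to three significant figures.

25.9 L/h

At steady state, infusion rate = CL × Css, so CL = rate / Css.
CL = 388 / 15 = 25.87 L/h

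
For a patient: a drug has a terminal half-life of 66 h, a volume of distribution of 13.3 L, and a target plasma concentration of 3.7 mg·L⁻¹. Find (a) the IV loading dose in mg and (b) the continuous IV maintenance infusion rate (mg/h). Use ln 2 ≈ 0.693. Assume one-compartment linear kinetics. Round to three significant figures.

(a) 49.2 mg; (b) 0.517 mg/h

LD = Vd × C = 13.30 × 3.7 = 49.21 mg
CL = 0.693 × Vd / t½ = 0.693 × 13.30 / 66 = 0.1397 L/h
Infusion rate = CL × Css = 0.1397 × 3.7 = 0.5169 mg/h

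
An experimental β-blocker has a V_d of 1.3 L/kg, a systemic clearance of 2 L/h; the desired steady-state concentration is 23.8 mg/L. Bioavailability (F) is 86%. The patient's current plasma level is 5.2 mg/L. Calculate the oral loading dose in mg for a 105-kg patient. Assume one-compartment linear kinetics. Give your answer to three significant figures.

2950 mg

Vd(total) = 105 kg × 1.3 L/kg = 136.5 L
Concentration deficit ΔC = 23.8 − 5.2 = 18.60 mg/L
LD = Vd × ΔC / F = 136.5 × 18.60 / 0.86 = 2952 mg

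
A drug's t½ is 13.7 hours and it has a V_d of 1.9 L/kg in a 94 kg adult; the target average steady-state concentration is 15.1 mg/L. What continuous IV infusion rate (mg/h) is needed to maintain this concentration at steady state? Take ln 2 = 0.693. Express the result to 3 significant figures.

136 mg/h

Vd(total) = 94 kg × 1.9 L/kg = 178.6 L
k = 0.693/13.7 = 0.05058 h⁻¹, so CL = k·Vd = 0.05058 × 178.6 = 9.034 L/h
Infusion rate = CL × Css = 9.034 × 15.1 = 136.4 mg/h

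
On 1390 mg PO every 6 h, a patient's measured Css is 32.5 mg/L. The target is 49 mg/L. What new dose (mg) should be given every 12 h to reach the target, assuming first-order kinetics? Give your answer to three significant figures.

For first-order elimination, Css ∝ F·D/(CL·τ); F and CL are unchanged, so Css ∝ D/τ.
D₂ = D₁ × (Css,target / Css,current) × (τ₂/τ₁) = 1390 × (49/32.5) × (12/6) = 4191 mg

4190 mg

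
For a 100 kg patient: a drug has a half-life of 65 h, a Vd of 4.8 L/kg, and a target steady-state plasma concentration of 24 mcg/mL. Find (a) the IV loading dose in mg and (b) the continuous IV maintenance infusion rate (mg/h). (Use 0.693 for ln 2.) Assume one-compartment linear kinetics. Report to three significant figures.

(a) 11500 mg; (b) 123 mg/h

Vd(total) = 100 kg × 4.8 L/kg = 480.0 L
LD = Vd × C = 480.0 × 24 = 11520 mg
CL = 0.693 × Vd / t½ = 0.693 × 480.0 / 65 = 5.118 L/h
Infusion rate = CL × Css = 5.118 × 24 = 122.8 mg/h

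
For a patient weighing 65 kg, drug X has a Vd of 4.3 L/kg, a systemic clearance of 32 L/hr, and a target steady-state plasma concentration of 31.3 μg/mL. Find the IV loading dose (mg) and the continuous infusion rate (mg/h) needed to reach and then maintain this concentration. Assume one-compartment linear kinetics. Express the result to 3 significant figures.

Total Vd = 4.3 × 65 = 279.5 L
Loading dose = Vd × C = 279.5 × 31.3 = 8748 mg
Maintenance: replace elimination → rate = CL × Css = 32.00 × 31.3 = 1002 mg/h

(a) 8750 mg; (b) 1000 mg/h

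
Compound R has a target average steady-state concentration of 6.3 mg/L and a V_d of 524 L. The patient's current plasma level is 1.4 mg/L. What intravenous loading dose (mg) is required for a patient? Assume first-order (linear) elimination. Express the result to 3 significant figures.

2570 mg

Concentration deficit ΔC = 6.3 − 1.4 = 4.900 mg/L
LD = Vd × ΔC = 524.0 × 4.900 = 2568 mg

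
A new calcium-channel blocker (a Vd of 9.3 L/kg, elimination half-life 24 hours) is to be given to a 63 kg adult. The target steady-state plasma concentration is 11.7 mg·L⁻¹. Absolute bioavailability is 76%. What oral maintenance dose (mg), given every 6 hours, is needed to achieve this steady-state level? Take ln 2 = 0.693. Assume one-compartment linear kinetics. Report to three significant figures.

Vd = 9.3 L/kg × 63 kg = 585.9 L
CL = ln 2 · Vd / t½ = 0.693 × 585.9 / 24 = 16.92 L/h
D = CL × Css × τ / F = 16.92 × 11.7 × 6 / 0.76 = 1563 mg

1560 mg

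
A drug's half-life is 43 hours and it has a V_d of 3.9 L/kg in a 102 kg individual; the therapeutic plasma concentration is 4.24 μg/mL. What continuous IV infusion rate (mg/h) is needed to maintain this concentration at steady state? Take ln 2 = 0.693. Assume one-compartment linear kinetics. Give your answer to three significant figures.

27.2 mg/h

Total Vd = 3.9 × 102 = 397.8 L
CL = ln 2 · Vd / t½ = 0.693 × 397.8 / 43 = 6.411 L/h
Infusion rate = CL × Css = 6.411 × 4.24 = 27.18 mg/h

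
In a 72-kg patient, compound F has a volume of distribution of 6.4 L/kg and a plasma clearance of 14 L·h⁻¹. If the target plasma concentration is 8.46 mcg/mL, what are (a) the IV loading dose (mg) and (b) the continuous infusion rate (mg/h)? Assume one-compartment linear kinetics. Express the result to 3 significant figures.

Vd(total) = 72 kg × 6.4 L/kg = 460.8 L
Loading: fill Vd to C_target → 460.8 L × 8.46 mg/L = 3898 mg
Maintenance infusion rate = CL × Css = 14.00 × 8.46 = 118.4 mg/h

(a) 3900 mg; (b) 118 mg/h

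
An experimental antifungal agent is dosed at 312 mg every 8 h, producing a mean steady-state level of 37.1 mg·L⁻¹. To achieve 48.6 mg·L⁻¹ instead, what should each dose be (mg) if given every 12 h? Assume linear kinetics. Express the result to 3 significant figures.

613 mg

For first-order elimination, Css ∝ F·D/(CL·τ); F and CL are unchanged, so Css ∝ D/τ.
D₂ = D₁ × (Css,target / Css,current) × (τ₂/τ₁) = 312 × (48.6/37.1) × (12/8) = 613.1 mg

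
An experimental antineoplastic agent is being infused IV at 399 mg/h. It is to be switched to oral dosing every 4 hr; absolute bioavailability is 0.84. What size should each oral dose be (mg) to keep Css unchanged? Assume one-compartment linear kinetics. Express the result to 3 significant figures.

1900 mg

To maintain the same Css, the systemic dosing rate must be unchanged: F·D/τ = infusion rate.
D = rate × τ / F = 399 × 4 / 0.84 = 1900 mg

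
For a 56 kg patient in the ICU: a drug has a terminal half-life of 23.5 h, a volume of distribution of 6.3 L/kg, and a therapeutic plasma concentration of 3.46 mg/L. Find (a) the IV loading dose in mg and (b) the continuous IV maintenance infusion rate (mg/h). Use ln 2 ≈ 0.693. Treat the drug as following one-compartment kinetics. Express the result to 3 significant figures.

(a) 1220 mg; (b) 36.0 mg/h

Total Vd = 6.3 × 56 = 352.8 L
LD = Vd × C = 352.8 × 3.46 = 1221 mg
CL = 0.693 × Vd / t½ = 0.693 × 352.8 / 23.5 = 10.40 L/h
Infusion rate = CL × Css = 10.40 × 3.46 = 35.98 mg/h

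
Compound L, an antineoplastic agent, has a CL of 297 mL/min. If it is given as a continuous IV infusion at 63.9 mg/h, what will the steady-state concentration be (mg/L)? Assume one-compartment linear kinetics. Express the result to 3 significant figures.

3.59 mg/L

Convert clearance: 297 mL/min × 60 min/h ÷ 1000 mL/L = 17.82 L/h
Css = rate / CL = 63.9 / 17.82 = 3.586 mg/L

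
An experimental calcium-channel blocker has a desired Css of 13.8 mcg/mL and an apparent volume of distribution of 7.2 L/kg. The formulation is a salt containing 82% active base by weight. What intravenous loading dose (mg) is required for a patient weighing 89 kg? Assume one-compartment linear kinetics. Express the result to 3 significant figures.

10800 mg

Vd(total) = 89 kg × 7.2 L/kg = 640.8 L
LD = Vd × C / S = 640.8 × 13.80 / 0.82 = 10780 mg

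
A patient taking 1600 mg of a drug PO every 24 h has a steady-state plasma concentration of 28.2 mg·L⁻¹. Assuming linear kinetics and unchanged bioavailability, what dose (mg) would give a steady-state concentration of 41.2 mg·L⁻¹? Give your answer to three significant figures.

With linear kinetics, Css is proportional to dose rate (D/τ) at fixed clearance.
D₂ = D₁ × (Css,target / Css,current) = 1600 × 41.2/28.2 = 2338 mg

2340 mg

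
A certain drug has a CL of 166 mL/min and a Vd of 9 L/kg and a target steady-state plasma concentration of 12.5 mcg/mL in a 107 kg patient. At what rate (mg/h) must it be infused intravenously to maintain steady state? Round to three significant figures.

CL = 166 mL/min = 166 × 0.06 = 9.960 L/h
Infusion rate = CL · Css = 9.960 L/h × 12.5 mg/L = 124.5 mg/h

125 mg/h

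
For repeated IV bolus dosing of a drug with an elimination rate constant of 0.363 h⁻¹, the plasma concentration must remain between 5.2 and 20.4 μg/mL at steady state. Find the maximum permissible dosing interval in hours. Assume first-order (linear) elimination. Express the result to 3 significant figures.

Between IV bolus doses, concentration decays as C = C₀·e^(−kτ), so C_peak/C_trough = e^(kτ).
τ_max = ln(C_peak/C_trough) / k = ln(20.4/5.2) / 0.3630 = 1.367 / 0.3630 = 3.766 h

3.77 h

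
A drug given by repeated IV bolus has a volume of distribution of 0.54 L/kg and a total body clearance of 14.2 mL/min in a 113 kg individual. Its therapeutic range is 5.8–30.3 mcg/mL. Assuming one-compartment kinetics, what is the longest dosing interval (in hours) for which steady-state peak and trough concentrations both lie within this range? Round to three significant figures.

118 h

Vd = 0.54 L/kg × 113 kg = 61.02 L
CL = 14.2 mL/min × 60/1000 = 0.8520 L/h
k = CL / Vd = 0.8520 / 61.02 = 0.01396 h⁻¹
Between IV bolus doses, concentration decays as C = C₀·e^(−kτ), so C_peak/C_trough = e^(kτ).
τ_max = ln(C_peak/C_trough) / k = ln(30.3/5.8) / 0.01396 = 1.653 / 0.01396 = 118.4 h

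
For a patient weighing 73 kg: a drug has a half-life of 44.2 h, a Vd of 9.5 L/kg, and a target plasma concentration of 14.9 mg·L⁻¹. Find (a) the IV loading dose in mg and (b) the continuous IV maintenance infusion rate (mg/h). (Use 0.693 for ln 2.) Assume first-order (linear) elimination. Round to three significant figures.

(a) 10300 mg; (b) 162 mg/h

Vd(total) = 73 kg × 9.5 L/kg = 693.5 L
LD = Vd × C = 693.5 × 14.9 = 10330 mg
CL = 0.693 × Vd / t½ = 0.693 × 693.5 / 44.2 = 10.87 L/h
Infusion rate = CL × Css = 10.87 × 14.9 = 162.0 mg/h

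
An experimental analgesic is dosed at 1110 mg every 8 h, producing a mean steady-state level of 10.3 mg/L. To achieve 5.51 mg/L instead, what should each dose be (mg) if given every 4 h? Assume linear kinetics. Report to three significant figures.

With linear kinetics, Css is proportional to dose rate (D/τ) at fixed clearance.
D₂ = D₁ × (Css,target / Css,current) × (τ₂/τ₁) = 1110 × (5.51/10.3) × (4/8) = 296.9 mg

297 mg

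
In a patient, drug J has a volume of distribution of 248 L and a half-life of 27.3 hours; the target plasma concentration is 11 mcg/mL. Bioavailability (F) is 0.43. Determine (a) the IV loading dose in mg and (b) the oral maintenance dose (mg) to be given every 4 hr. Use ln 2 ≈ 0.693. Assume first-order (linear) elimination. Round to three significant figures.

(a) 2730 mg; (b) 644 mg

LD = Vd × C = 248.0 × 11 = 2728 mg
CL = 0.693 × Vd / t½ = 0.693 × 248.0 / 27.3 = 6.295 L/h
D = CL × Css × τ / F = 6.295 × 11 × 4 / 0.43 = 644.1 mg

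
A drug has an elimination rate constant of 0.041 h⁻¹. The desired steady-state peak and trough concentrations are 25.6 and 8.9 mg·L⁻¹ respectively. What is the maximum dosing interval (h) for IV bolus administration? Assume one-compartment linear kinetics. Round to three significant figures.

25.8 h

Between IV bolus doses, concentration decays as C = C₀·e^(−kτ), so C_peak/C_trough = e^(kτ).
τ_max = ln(C_peak/C_trough) / k = ln(25.6/8.9) / 0.04100 = 1.057 / 0.04100 = 25.78 h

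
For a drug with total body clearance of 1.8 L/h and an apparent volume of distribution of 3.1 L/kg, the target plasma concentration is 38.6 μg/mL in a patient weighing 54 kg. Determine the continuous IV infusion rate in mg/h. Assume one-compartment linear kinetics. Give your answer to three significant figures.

69.5 mg/h

Maintenance depends on clearance, not Vd — rate in must match rate out.
Rate = CL × Css = 1.800 × 38.6 = 69.48 mg/h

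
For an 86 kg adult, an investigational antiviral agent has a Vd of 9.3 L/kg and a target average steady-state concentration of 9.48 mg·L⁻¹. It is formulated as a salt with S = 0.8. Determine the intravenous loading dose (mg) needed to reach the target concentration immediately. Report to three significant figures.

9480 mg

Vd = 9.3 L/kg × 86 kg = 799.8 L
LD = Vd × C / S = 799.8 × 9.480 / 0.8 = 9478 mg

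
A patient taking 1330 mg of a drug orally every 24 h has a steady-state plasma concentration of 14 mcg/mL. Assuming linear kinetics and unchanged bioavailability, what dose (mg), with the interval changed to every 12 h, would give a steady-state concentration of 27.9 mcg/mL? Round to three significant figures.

For first-order elimination, Css ∝ F·D/(CL·τ); F and CL are unchanged, so Css ∝ D/τ.
D₂ = D₁ × (Css,target / Css,current) × (τ₂/τ₁) = 1330 × (27.9/14) × (12/24) = 1325 mg

1330 mg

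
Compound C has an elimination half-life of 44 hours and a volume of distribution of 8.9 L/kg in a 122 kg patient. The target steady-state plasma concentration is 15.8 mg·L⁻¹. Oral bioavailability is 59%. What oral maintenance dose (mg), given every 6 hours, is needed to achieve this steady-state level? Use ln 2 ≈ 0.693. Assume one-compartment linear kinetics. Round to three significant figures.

Total Vd = 8.9 × 122 = 1086 L
CL = 0.693 × Vd / t½ = 0.693 × 1086 / 44 = 17.10 L/h
D = CL × Css × τ / F = 17.10 × 15.8 × 6 / 0.59 = 2748 mg

2750 mg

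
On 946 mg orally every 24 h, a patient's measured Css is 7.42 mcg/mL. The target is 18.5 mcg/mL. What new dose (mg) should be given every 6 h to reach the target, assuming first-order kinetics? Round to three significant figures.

590 mg

With linear kinetics, Css is proportional to dose rate (D/τ) at fixed clearance.
D₂ = D₁ × (Css,target / Css,current) × (τ₂/τ₁) = 946 × (18.5/7.42) × (6/24) = 589.7 mg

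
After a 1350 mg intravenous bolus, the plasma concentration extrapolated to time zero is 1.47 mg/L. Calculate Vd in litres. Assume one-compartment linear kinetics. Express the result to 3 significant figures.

Immediately after an IV bolus, C₀ = Dose / Vd, so Vd = Dose / C₀.
Vd = 1350 / 1.47 = 918.4 L

918 L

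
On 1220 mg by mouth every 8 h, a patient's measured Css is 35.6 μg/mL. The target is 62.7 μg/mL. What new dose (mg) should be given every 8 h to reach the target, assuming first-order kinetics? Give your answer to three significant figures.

2150 mg

For first-order elimination, Css ∝ F·D/(CL·τ); F and CL are unchanged, so Css ∝ D/τ.
D₂ = D₁ × (Css,target / Css,current) = 1220 × 62.7/35.6 = 2149 mg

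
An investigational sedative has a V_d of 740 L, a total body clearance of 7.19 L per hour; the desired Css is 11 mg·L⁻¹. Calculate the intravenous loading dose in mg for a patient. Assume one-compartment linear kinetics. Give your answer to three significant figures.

8140 mg

LD = Vd × C = 740.0 × 11.00 = 8140 mg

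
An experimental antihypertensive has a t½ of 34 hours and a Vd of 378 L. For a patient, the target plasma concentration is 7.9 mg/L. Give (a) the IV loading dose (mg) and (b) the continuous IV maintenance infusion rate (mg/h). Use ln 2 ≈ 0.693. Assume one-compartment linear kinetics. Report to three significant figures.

LD = Vd × C = 378.0 × 7.9 = 2986 mg
CL = 0.693 × Vd / t½ = 0.693 × 378.0 / 34 = 7.705 L/h
Infusion rate = CL × Css = 7.705 × 7.9 = 60.87 mg/h

(a) 2990 mg; (b) 60.9 mg/h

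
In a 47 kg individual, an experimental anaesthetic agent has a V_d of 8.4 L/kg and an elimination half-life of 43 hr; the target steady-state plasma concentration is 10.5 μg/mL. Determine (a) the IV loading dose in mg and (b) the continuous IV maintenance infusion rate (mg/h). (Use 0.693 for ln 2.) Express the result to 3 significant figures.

(a) 4150 mg; (b) 66.8 mg/h

Vd(total) = 47 kg × 8.4 L/kg = 394.8 L
LD = Vd × C = 394.8 × 10.5 = 4145 mg
CL = 0.693 × Vd / t½ = 0.693 × 394.8 / 43 = 6.363 L/h
Infusion rate = CL × Css = 6.363 × 10.5 = 66.81 mg/h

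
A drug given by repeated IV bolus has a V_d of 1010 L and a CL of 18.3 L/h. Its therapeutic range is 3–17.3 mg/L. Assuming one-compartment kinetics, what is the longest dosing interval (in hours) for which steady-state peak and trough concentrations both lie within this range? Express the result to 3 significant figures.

96.7 h

k = CL / Vd = 18.30 / 1010 = 0.01812 h⁻¹
Between IV bolus doses, concentration decays as C = C₀·e^(−kτ), so C_peak/C_trough = e^(kτ).
τ_max = ln(C_peak/C_trough) / k = ln(17.3/3) / 0.01812 = 1.752 / 0.01812 = 96.69 h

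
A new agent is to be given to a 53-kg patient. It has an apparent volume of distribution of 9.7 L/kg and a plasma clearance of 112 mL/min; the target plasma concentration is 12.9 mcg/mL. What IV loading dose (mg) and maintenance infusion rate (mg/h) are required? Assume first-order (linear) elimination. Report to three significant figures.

(a) 6630 mg; (b) 86.7 mg/h

Total Vd = 9.7 × 53 = 514.1 L
Loading: fill Vd to C_target → 514.1 L × 12.9 mg/L = 6632 mg
CL = 112 mL/min = 112 × 0.06 = 6.720 L/h
Maintenance infusion rate = CL × Css = 6.720 × 12.9 = 86.69 mg/h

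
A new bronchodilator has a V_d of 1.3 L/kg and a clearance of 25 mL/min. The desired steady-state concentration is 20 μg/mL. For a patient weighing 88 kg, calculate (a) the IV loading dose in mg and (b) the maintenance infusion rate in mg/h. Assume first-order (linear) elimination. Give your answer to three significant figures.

Total Vd = 1.3 × 88 = 114.4 L
LD = Vd · C_target = 114.4 × 20 = 2288 mg
Convert clearance: 25 mL/min × 60 min/h ÷ 1000 mL/L = 1.500 L/h
Maintenance infusion rate = CL × Css = 1.500 × 20 = 30.00 mg/h

(a) 2290 mg; (b) 30.0 mg/h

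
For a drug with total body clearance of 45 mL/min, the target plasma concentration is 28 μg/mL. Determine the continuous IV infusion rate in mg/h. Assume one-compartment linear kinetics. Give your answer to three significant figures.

75.6 mg/h

CL = 45 mL/min = 45 × 0.06 = 2.700 L/h
Rate = CL × Css = 2.700 × 28 = 75.60 mg/h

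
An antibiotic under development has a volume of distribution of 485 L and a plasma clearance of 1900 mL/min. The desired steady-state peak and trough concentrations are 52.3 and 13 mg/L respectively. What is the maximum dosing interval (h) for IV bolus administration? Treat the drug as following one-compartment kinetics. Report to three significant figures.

5.92 h

CL = 1900 mL/min × 60/1000 = 114.0 L/h
k = CL / Vd = 114.0 / 485.0 = 0.2351 h⁻¹
Between IV bolus doses, concentration decays as C = C₀·e^(−kτ), so C_peak/C_trough = e^(kτ).
τ_max = ln(C_peak/C_trough) / k = ln(52.3/13) / 0.2351 = 1.392 / 0.2351 = 5.921 h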